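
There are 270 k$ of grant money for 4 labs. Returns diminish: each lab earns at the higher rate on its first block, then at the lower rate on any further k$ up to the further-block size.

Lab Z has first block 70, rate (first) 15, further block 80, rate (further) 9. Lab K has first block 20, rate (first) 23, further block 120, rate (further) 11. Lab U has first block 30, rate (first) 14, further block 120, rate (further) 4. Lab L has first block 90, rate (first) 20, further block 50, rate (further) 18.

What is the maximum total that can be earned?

4740

Treat each block as its own option and order by rate: Lab K/first 23 > Lab L/first 20 > Lab L/second 18 > Lab Z/first 15 > Lab U/first 14 > Lab K/second 11 > Lab Z/second 9 > Lab U/second 4.
Fill Lab K first block (20 at 23) ; 250 left.
Fill Lab L first block (90 at 20) ; 160 left.
Fill Lab L second block (50 at 18) ; 110 left.
Fill Lab Z first block (70 at 15) ; 40 left.
Fill Lab U first block (30 at 14) ; 10 left.
10 remain; put them into Lab K second at 11.
Total = 23×20 + 20×90 + 18×50 + 15×70 + 14×30 + 11×10 = 4740.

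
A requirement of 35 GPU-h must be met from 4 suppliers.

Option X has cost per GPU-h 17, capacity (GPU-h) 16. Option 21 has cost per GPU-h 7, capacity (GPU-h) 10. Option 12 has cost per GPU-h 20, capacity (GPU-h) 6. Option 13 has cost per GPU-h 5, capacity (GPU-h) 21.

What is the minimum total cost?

Use suppliers in increasing cost order.
Option 13 at 5: take all 21 GPU-h → 14 still needed.
Option 21 (7): use full 10 → 4 GPU-h to go.
Option X (17): take the remaining 4 → done.
Option 12: unused.
Cost = 21×5 + 10×7 + 4×17 = 243.

243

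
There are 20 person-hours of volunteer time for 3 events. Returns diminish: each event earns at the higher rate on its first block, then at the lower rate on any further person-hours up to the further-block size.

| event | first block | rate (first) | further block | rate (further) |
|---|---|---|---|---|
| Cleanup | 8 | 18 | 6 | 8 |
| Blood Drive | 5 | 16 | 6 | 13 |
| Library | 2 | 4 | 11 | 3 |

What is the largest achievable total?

310

Order all 6 blocks by rate: Cleanup/T1 18 > Blood Drive/T1 16 > Blood Drive/T2 13 > Cleanup/T2 8 > Library/T1 4 > Library/T2 3.
Cleanup/T1 (18): +8 — 12 left.
Blood Drive T1 at 16: fill all 5 — 7 left.
Fill Blood Drive T2 block (6 at 13) — 1 left.
1 remain; put them into Cleanup T2 at 8.
Total = 18×8 + 16×5 + 13×6 + 8×1 = 310.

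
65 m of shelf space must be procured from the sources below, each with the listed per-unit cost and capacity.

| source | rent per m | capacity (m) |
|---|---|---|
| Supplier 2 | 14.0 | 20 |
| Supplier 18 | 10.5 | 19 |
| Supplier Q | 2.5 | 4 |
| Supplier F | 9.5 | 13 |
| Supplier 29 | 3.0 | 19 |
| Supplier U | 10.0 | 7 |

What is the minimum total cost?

Cheapest first:
Supplier Q (2.5): use full 4 ; 61 m to go.
Take 19 from Supplier 29 at 3.0 ; need 42 more.
Take 13 from Supplier F at 9.5 ; need 29 more.
Supplier U (10.0): use full 7 ; 22 m to go.
Supplier 18 at 10.5: take all 19 m ; 3 still needed.
Supplier 2 (14.0): take the remaining 3 ; done.
Cost = 4×2.5 + 19×3.0 + 13×9.5 + 7×10.0 + 19×10.5 + 3×14.0 = 502.

502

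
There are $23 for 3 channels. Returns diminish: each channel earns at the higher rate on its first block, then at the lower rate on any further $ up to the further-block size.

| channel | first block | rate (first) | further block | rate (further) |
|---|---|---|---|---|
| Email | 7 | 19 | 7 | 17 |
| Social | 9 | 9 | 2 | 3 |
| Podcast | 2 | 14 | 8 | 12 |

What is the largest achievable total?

364

Rank every tier by rate: Email/T1 19 > Email/T2 17 > Podcast/T1 14 > Podcast/T2 12 > Social/T1 9 > Social/T2 3.
Email T1 at 19: fill all 7 ; 16 left.
Email T2 at 17: fill all 7 ; 9 left.
Podcast T1 at 14: fill all 2 ; 7 left.
Podcast T2 at 12: only 7 left, fill 7.
Total = 19×7 + 17×7 + 14×2 + 12×7 = 364.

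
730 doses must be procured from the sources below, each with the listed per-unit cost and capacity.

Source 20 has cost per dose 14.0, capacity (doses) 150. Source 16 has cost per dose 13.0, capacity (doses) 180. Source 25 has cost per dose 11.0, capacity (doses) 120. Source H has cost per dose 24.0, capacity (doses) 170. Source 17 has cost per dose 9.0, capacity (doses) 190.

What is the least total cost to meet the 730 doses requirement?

Use sources in increasing cost order.
Source 17 at 9.0: take all 190 doses — 540 still needed.
Take 120 from Source 25 at 11.0 — need 420 more.
Take 180 from Source 16 at 13.0 — need 240 more.
Source 20 at 14.0: take all 150 doses — 90 still needed.
Source H (24.0): take the remaining 90 — done.
Cost = 190×9.0 + 120×11.0 + 180×13.0 + 150×14.0 + 90×24.0 = 9630.

9630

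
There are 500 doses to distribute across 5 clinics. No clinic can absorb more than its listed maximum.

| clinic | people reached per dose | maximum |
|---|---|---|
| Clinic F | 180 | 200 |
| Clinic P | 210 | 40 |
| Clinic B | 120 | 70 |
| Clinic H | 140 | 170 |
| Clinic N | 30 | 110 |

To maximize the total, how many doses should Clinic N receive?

20

Highest people reached per dose first: Clinic P 210 > Clinic F 180 > Clinic H 140 > Clinic B 120 > Clinic N 30.
Clinic P: +40 to 40 (cap) ; 460 left.
Clinic F takes 200 to reach its cap of 200 ; 260 left.
Give Clinic H 170 to hit its cap of 170 ; 90 left.
Clinic B: +70 to 70 (cap) ; 20 left.
Clinic N has room for 110 but only 20 remain, so it gets 20.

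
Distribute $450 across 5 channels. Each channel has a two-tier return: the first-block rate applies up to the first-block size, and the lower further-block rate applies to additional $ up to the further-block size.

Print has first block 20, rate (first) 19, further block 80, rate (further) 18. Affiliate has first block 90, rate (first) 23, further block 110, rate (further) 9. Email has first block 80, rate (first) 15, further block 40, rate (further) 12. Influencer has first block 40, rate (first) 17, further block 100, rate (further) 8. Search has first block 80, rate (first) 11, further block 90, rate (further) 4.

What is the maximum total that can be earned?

7310

Order all 10 blocks by rate: Affiliate/tier1 23 > Print/tier1 19 > Print/tier2 18 > Influencer/tier1 17 > Email/tier1 15 > Email/tier2 12 > Search/tier1 11 > Affiliate/tier2 9 > Influencer/tier2 8 > Search/tier2 4.
Affiliate tier1 at 23: fill all 90 ; 360 left.
Print tier1 at 19: fill all 20 ; 340 left.
Fill Print tier2 block (80 at 18) ; 260 left.
Influencer tier1 at 17: fill all 40 ; 220 left.
Fill Email tier1 block (80 at 15) ; 140 left.
Fill Email tier2 block (40 at 12) ; 100 left.
Search/tier1 (11): +80 ; 20 left.
Affiliate/tier2: +20 of 110 at 9; pool empty.
Total = 23×90 + 19×20 + 18×80 + 17×40 + 15×80 + 12×40 + 11×80 + 9×20 = 7310.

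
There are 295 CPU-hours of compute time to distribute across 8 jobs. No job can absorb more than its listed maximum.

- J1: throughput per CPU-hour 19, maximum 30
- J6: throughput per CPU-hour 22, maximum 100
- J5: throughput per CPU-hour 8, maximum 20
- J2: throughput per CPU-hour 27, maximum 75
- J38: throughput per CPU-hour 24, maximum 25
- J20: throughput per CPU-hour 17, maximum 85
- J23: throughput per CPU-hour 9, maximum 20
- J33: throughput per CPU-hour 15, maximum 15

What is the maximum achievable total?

6500

Rank by throughput per CPU-hour: J2 27 > J38 24 > J6 22 > J1 19 > J20 17 > J33 15 > J23 9 > J5 8.
Give J2 75 to hit its cap of 75 ; 220 left.
Give J38 25 to hit its cap of 25 ; 195 left.
Give J6 100 to hit its cap of 100 ; 95 left.
Give J1 30 to hit its cap of 30 ; 65 left.
J20: +65 (room for 85) → 65. Pool exhausted.
Total = 19×30 + 22×100 + 27×75 + 24×25 + 17×65 = 6500.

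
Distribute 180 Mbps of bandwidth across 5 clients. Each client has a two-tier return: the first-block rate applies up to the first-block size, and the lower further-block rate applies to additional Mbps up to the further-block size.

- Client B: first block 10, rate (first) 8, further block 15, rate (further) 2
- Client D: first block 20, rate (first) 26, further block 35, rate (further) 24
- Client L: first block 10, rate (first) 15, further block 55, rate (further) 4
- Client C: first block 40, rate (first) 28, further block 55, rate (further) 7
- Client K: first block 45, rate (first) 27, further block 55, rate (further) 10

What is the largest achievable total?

Order all 10 blocks by rate: Client C/tier1 28 > Client K/tier1 27 > Client D/tier1 26 > Client D/tier2 24 > Client L/tier1 15 > Client K/tier2 10 > Client B/tier1 8 > Client C/tier2 7 > Client L/tier2 4 > Client B/tier2 2.
Client C/tier1 (28): +40 → 140 left.
Fill Client K tier1 block (45 at 27) → 95 left.
Client D tier1 at 26: fill all 20 → 75 left.
Client D/tier2 (24): +35 → 40 left.
Client L/tier1 (15): +10 → 30 left.
Client K/tier2: +30 of 55 at 10; pool empty.
Total = 28×40 + 27×45 + 26×20 + 24×35 + 15×10 + 10×30 = 4145.

4145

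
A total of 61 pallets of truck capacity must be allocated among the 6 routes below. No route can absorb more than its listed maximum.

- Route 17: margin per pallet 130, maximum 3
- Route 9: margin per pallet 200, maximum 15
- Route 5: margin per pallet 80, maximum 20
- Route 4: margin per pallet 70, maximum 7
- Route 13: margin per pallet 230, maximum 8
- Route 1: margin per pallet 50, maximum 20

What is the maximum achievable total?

Highest margin per pallet first: Route 13 230 > Route 9 200 > Route 17 130 > Route 5 80 > Route 4 70 > Route 1 50.
Route 13: +8 to 8 (cap) ; 53 left.
Give Route 9 15 to hit its cap of 15 ; 38 left.
Route 17 takes 3 to reach its cap of 3 ; 35 left.
Route 5: +20 to 20 (cap) ; 15 left.
Route 4 takes 7 to reach its cap of 7 ; 8 left.
Route 1 has room for 20 but only 8 remain, so it gets 8.
Total = 130×3 + 200×15 + 80×20 + 70×7 + 230×8 + 50×8 = 7720.

7720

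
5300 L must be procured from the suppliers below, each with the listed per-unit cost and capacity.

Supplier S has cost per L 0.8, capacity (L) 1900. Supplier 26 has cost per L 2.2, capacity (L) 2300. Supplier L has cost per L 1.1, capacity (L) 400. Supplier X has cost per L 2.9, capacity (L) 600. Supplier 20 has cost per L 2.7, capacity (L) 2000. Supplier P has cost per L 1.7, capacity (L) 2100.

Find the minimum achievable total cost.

Cheapest first:
Supplier S at 0.8: take all 1900 L → 3400 still needed.
Supplier L at 1.1: take all 400 L → 3000 still needed.
Supplier P (1.7): use full 2100 → 900 L to go.
Take 900 from Supplier 26 at 2.2 to finish.
Supplier 20, Supplier X: unused.
Cost = 1900×0.8 + 400×1.1 + 2100×1.7 + 900×2.2 = 7510.

7510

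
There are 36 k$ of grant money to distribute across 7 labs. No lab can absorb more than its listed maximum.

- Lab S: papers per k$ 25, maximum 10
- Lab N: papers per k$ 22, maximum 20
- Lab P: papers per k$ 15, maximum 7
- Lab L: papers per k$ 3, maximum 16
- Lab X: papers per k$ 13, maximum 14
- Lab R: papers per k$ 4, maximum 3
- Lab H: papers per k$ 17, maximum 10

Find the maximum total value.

Highest papers per k$ first: Lab S 25 > Lab N 22 > Lab H 17 > Lab P 15 > Lab X 13 > Lab R 4 > Lab L 3.
Lab S takes 10 to reach its cap of 10 ; 26 left.
Lab N takes 20 to reach its cap of 20 ; 6 left.
Lab H: +6 (room for 10) → 6. Pool exhausted.
Total = 25×10 + 22×20 + 17×6 = 792.

792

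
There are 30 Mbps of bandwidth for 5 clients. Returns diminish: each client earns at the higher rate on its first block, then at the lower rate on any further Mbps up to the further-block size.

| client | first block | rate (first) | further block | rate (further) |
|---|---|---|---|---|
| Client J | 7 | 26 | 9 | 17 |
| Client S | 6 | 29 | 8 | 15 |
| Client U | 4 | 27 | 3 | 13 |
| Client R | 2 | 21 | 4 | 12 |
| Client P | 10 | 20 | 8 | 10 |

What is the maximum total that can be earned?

723

Order all 10 blocks by rate: Client S/T1 29 > Client U/T1 27 > Client J/T1 26 > Client R/T1 21 > Client P/T1 20 > Client J/T2 17 > Client S/T2 15 > Client U/T2 13 > Client R/T2 12 > Client P/T2 10.
Fill Client S T1 block (6 at 29) — 24 left.
Client U/T1 (27): +4 — 20 left.
Fill Client J T1 block (7 at 26) — 13 left.
Client R T1 at 21: fill all 2 — 11 left.
Client P T1 at 20: fill all 10 — 1 left.
1 remain; put them into Client J T2 at 17.
Total = 29×6 + 27×4 + 26×7 + 21×2 + 20×10 + 17×1 = 723.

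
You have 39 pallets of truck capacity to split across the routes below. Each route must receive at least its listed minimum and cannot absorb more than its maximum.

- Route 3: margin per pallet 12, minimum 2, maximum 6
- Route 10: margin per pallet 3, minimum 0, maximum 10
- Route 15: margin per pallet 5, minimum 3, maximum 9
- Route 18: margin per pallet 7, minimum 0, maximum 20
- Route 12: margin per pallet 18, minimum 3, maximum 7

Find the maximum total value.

368

Meeting every minimum uses 2+0+3+0+3 = 8 pallets, leaving 31.
Order the routes by margin per pallet: Route 12 18 > Route 3 12 > Route 18 7 > Route 15 5 > Route 10 3.
Route 12: +4 to 7 (cap) ; 27 left.
Give Route 3 4 more to hit its cap of 6 ; 23 left.
Route 18 takes 20 more to reach its cap of 20 ; 3 left.
Only 3 left; Route 15 takes them to reach 6.
Total = 12×6 + 5×6 + 7×20 + 18×7 = 368.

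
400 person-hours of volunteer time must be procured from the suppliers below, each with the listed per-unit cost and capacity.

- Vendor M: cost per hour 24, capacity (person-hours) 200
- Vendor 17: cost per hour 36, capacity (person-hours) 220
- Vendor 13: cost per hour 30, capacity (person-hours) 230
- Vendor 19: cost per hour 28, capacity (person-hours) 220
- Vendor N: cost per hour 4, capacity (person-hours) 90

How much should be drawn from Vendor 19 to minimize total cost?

Cheapest first:
Vendor N at 4: take all 90 person-hours — 310 still needed.
Vendor M (24): use full 200 — 110 person-hours to go.
Vendor 19 at 28: take 110 of its 220 — requirement met.
Vendor 13, Vendor 17: unused.

110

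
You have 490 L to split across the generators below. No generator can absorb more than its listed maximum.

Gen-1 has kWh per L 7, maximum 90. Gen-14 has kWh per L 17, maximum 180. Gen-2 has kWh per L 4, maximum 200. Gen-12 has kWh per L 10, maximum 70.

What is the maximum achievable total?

Highest kWh per L first: Gen-14 17 > Gen-12 10 > Gen-1 7 > Gen-2 4.
Gen-14 takes 180 to reach its cap of 180 → 310 left.
Give Gen-12 70 to hit its cap of 70 → 240 left.
Give Gen-1 90 to hit its cap of 90 → 150 left.
Only 150 left; Gen-2 takes them to reach 150.
Total = 7×90 + 17×180 + 4×150 + 10×70 = 4990.

4990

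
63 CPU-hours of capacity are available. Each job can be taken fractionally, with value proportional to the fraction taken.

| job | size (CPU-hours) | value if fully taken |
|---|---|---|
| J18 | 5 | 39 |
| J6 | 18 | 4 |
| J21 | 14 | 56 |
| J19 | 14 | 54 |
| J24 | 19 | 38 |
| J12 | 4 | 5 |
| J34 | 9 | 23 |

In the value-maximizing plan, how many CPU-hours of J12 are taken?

2

Best value per unit of size first: J18 39/5≈7.8, J21 56/14≈4, J19 54/14≈3.86, J34 23/9≈2.56, J24 38/19≈2, J12 5/4≈1.25, J6 4/18≈0.222.
J18: take in full, 5 CPU-hours for value 39 ; 58 left.
All 14 CPU-hours of J21 fit (value 56) ; 44 remain.
Take all of J19 (14 CPU-hours, value 54) ; 30 CPU-hours left.
All 9 CPU-hours of J34 fit (value 23) ; 21 remain.
All 19 CPU-hours of J24 fit (value 38) ; 2 remain.
Only 2 CPU-hours remain; take 2/4 of J12 for value 5×2/4 = 2.5.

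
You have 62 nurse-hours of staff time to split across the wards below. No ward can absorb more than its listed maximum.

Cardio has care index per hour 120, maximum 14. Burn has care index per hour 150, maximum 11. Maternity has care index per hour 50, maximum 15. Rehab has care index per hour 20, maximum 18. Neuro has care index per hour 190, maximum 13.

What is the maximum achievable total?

6730

Order the wards by care index per hour: Neuro 190 > Burn 150 > Cardio 120 > Maternity 50 > Rehab 20.
Give Neuro 13 to hit its cap of 13 — 49 left.
Give Burn 11 to hit its cap of 11 — 38 left.
Give Cardio 14 to hit its cap of 14 — 24 left.
Maternity: +15 to 15 (cap) — 9 left.
Rehab has room for 18 but only 9 remain, so it gets 9.
Total = 120×14 + 150×11 + 50×15 + 20×9 + 190×13 = 6730.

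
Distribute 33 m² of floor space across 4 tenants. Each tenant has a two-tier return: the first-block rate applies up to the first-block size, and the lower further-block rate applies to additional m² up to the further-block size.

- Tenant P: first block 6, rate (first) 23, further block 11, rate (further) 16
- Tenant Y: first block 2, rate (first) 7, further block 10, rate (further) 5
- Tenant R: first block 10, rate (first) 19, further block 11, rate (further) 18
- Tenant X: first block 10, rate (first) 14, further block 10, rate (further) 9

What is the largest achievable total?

Order all 8 blocks by rate: Tenant P/first 23 > Tenant R/first 19 > Tenant R/second 18 > Tenant P/second 16 > Tenant X/first 14 > Tenant X/second 9 > Tenant Y/first 7 > Tenant Y/second 5.
Tenant P first at 23: fill all 6 — 27 left.
Fill Tenant R first block (10 at 19) — 17 left.
Fill Tenant R second block (11 at 18) — 6 left.
Tenant P second at 16: only 6 left, fill 6.
Total = 23×6 + 19×10 + 18×11 + 16×6 = 622.

622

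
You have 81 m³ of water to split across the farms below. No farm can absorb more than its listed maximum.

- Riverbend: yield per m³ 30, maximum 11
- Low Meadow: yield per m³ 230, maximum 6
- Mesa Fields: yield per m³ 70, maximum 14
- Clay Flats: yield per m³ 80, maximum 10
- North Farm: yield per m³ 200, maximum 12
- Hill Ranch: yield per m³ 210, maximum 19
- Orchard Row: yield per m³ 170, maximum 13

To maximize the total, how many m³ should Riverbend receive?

7

Rank by yield per m³: Low Meadow 230 > Hill Ranch 210 > North Farm 200 > Orchard Row 170 > Clay Flats 80 > Mesa Fields 70 > Riverbend 30.
Low Meadow takes 6 to reach its cap of 6 ; 75 left.
Give Hill Ranch 19 to hit its cap of 19 ; 56 left.
North Farm takes 12 to reach its cap of 12 ; 44 left.
Orchard Row takes 13 to reach its cap of 13 ; 31 left.
Clay Flats takes 10 to reach its cap of 10 ; 21 left.
Mesa Fields: +14 to 14 (cap) ; 7 left.
Riverbend: +7 (room for 11) → 7. Pool exhausted.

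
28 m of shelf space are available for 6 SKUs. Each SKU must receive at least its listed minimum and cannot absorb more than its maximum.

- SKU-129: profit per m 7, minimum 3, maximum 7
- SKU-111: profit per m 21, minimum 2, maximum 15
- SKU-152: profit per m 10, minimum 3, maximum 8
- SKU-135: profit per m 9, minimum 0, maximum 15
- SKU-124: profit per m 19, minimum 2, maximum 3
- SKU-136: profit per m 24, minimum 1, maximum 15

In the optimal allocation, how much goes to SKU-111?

5

Meeting every minimum uses 3+2+3+0+2+1 = 11 m, leaving 17.
Highest profit per m first: SKU-136 24 > SKU-111 21 > SKU-124 19 > SKU-152 10 > SKU-135 9 > SKU-129 7.
SKU-136 takes 14 more to reach its cap of 15 — 3 left.
SKU-111: +3 (room for 13) → 5. Pool exhausted.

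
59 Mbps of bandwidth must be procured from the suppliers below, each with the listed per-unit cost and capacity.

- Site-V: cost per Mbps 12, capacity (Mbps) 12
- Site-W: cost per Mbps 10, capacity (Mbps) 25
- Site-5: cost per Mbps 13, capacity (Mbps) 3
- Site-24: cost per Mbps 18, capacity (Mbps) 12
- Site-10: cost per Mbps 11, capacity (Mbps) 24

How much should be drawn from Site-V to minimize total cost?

10

Fill from the cheapest supplier first.
Site-W (10): use full 25 → 34 Mbps to go.
Site-10 (11): use full 24 → 10 Mbps to go.
Site-V (12): take the remaining 10 → done.
Site-5, Site-24: unused.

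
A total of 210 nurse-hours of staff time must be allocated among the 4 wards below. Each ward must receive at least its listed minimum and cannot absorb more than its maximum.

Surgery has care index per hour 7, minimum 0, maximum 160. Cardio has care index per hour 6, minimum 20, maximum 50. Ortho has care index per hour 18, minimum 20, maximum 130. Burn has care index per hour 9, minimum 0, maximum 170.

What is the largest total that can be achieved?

Meeting every minimum uses 0+20+20+0 = 40 nurse-hours, leaving 170.
Order the wards by care index per hour: Ortho 18 > Burn 9 > Surgery 7 > Cardio 6.
Ortho takes 110 more to reach its cap of 130 ; 60 left.
Only 60 left; Burn takes them to reach 60.
Total = 6×20 + 18×130 + 9×60 = 3000.

3000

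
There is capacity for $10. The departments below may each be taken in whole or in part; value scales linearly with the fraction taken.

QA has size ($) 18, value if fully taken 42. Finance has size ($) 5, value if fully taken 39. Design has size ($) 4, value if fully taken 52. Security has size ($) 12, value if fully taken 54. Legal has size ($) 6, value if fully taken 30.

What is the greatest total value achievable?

96

Rank by value-to-size ratio: Design 52/4≈13, Finance 39/5≈7.8, Legal 30/6≈5, Security 54/12≈4.5, QA 42/18≈2.33.
All 4 $ of Design fit (value 52) → 6 remain.
Finance: take in full, 5 $ for value 39 → 1 left.
Only 1 $ remain; take 1/6 of Legal for value 30×1/6 = 5.
Total value = 96.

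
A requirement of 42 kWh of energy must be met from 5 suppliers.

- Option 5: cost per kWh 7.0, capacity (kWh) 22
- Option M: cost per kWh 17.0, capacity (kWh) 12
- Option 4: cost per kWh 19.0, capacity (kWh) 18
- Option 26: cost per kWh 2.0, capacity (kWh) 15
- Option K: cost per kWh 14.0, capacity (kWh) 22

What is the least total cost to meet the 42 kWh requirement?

Use suppliers in increasing cost order.
Option 26 (2.0): use full 15 → 27 kWh to go.
Option 5 (7.0): use full 22 → 5 kWh to go.
Take 5 from Option K at 14.0 to finish.
Option M, Option 4: unused.
Cost = 15×2.0 + 22×7.0 + 5×14.0 = 254.

254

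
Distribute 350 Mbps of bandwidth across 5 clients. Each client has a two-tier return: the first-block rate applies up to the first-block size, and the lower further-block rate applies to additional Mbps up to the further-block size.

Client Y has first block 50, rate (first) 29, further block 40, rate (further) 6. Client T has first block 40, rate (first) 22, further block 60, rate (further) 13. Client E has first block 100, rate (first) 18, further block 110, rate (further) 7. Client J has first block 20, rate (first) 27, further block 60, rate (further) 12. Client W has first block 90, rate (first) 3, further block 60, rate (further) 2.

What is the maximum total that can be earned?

6310

Treat each block as its own option and order by rate: Client Y/T1 29 > Client J/T1 27 > Client T/T1 22 > Client E/T1 18 > Client T/T2 13 > Client J/T2 12 > Client E/T2 7 > Client Y/T2 6 > Client W/T1 3 > Client W/T2 2.
Client Y T1 at 29: fill all 50 — 300 left.
Fill Client J T1 block (20 at 27) — 280 left.
Client T/T1 (22): +40 — 240 left.
Fill Client E T1 block (100 at 18) — 140 left.
Client T/T2 (13): +60 — 80 left.
Client J T2 at 12: fill all 60 — 20 left.
Client E/T2: +20 of 110 at 7; pool empty.
Total = 29×50 + 27×20 + 22×40 + 18×100 + 13×60 + 12×60 + 7×20 = 6310.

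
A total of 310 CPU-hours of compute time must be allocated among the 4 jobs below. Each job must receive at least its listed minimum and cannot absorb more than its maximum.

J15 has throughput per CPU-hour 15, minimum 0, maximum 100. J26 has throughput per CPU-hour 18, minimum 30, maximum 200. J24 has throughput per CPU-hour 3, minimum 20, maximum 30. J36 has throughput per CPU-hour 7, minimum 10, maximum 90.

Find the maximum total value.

4930

Meeting every minimum uses 0+30+20+10 = 60 CPU-hours, leaving 250.
Highest throughput per CPU-hour first: J26 18 > J15 15 > J36 7 > J24 3.
J26: +170 to 200 (cap) — 80 left.
J15: +80 (room for 100) → 80. Pool exhausted.
Total = 15×80 + 18×200 + 3×20 + 7×10 = 4930.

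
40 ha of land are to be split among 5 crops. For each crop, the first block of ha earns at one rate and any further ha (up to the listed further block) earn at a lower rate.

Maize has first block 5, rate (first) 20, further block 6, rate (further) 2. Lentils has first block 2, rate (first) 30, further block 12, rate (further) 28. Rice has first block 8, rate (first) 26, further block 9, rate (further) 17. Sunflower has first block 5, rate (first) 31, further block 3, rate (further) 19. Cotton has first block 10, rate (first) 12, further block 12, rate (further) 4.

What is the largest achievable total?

Rank every tier by rate: Sunflower/first 31 > Lentils/first 30 > Lentils/second 28 > Rice/first 26 > Maize/first 20 > Sunflower/second 19 > Rice/second 17 > Cotton/first 12 > Cotton/second 4 > Maize/second 2.
Fill Sunflower first block (5 at 31) ; 35 left.
Fill Lentils first block (2 at 30) ; 33 left.
Lentils/second (28): +12 ; 21 left.
Fill Rice first block (8 at 26) ; 13 left.
Fill Maize first block (5 at 20) ; 8 left.
Sunflower/second (19): +3 ; 5 left.
Rice/second: +5 of 9 at 17; pool empty.
Total = 31×5 + 30×2 + 28×12 + 26×8 + 20×5 + 19×3 + 17×5 = 1001.

1001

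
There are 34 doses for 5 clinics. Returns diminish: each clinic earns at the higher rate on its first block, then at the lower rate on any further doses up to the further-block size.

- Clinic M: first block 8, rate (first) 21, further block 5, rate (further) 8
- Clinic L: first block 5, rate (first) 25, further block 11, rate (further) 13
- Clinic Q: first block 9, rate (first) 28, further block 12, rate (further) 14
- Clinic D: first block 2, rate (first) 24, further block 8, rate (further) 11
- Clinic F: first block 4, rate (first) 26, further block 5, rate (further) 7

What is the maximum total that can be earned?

Order all 10 blocks by rate: Clinic Q/first 28 > Clinic F/first 26 > Clinic L/first 25 > Clinic D/first 24 > Clinic M/first 21 > Clinic Q/second 14 > Clinic L/second 13 > Clinic D/second 11 > Clinic M/second 8 > Clinic F/second 7.
Fill Clinic Q first block (9 at 28) ; 25 left.
Fill Clinic F first block (4 at 26) ; 21 left.
Clinic L first at 25: fill all 5 ; 16 left.
Clinic D first at 24: fill all 2 ; 14 left.
Clinic M/first (21): +8 ; 6 left.
6 remain; put them into Clinic Q second at 14.
Total = 28×9 + 26×4 + 25×5 + 24×2 + 21×8 + 14×6 = 781.

781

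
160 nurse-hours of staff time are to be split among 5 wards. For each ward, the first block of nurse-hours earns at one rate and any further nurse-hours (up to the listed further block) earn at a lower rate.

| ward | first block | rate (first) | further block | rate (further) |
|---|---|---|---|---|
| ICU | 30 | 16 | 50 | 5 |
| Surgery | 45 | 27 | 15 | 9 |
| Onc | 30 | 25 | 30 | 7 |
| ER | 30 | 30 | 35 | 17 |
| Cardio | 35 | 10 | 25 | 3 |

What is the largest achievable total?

Rank every tier by rate: ER/tier1 30 > Surgery/tier1 27 > Onc/tier1 25 > ER/tier2 17 > ICU/tier1 16 > Cardio/tier1 10 > Surgery/tier2 9 > Onc/tier2 7 > ICU/tier2 5 > Cardio/tier2 3.
ER tier1 at 30: fill all 30 ; 130 left.
Surgery/tier1 (27): +45 ; 85 left.
Fill Onc tier1 block (30 at 25) ; 55 left.
Fill ER tier2 block (35 at 17) ; 20 left.
ICU tier1 at 16: only 20 left, fill 20.
Total = 30×30 + 27×45 + 25×30 + 17×35 + 16×20 = 3780.

3780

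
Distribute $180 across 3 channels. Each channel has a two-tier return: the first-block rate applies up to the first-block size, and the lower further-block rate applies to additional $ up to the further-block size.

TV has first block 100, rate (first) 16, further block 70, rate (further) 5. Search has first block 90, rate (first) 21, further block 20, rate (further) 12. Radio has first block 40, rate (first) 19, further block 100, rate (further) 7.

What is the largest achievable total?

3450

Rank every tier by rate: Search/first 21 > Radio/first 19 > TV/first 16 > Search/second 12 > Radio/second 7 > TV/second 5.
Search/first (21): +90 ; 90 left.
Radio first at 19: fill all 40 ; 50 left.
TV/first: +50 of 100 at 16; pool empty.
Total = 21×90 + 19×40 + 16×50 = 3450.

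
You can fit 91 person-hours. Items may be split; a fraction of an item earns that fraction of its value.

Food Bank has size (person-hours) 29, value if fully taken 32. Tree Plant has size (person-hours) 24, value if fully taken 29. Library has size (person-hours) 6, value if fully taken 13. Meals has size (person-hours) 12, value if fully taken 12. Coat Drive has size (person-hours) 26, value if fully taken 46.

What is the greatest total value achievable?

Rank by value-to-size ratio: Library 13/6≈2.17, Coat Drive 46/26≈1.77, Tree Plant 29/24≈1.21, Food Bank 32/29≈1.1, Meals 12/12≈1.
Library: take in full, 6 person-hours for value 13 — 85 left.
Take all of Coat Drive (26 person-hours, value 46) — 59 person-hours left.
Take all of Tree Plant (24 person-hours, value 29) — 35 person-hours left.
Take all of Food Bank (29 person-hours, value 32) — 6 person-hours left.
Fill the last 6 person-hours with part of Meals: 6/12 of it earns 6.
Total value = 126.

126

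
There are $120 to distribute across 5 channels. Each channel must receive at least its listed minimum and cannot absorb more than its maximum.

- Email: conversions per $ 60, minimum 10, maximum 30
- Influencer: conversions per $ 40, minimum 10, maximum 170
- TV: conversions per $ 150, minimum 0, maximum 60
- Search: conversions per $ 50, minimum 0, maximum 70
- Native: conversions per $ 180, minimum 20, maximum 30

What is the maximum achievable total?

Meeting every minimum uses 10+10+0+0+20 = 40 $, leaving 80.
Order the channels by conversions per $: Native 180 > TV 150 > Email 60 > Search 50 > Influencer 40.
Native: +10 to 30 (cap) — 70 left.
Give TV 60 more to hit its cap of 60 — 10 left.
Email has room for 20 more but only 10 remain, so it gets 20.
Total = 60×20 + 40×10 + 150×60 + 180×30 = 16000.

16000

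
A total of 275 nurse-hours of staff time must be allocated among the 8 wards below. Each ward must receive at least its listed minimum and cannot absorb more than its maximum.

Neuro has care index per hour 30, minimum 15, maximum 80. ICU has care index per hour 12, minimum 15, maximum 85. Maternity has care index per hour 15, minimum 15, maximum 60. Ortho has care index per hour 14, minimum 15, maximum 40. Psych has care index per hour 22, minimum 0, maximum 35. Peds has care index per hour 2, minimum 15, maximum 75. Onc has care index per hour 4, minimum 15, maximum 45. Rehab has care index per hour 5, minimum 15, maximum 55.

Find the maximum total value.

Meeting every minimum uses 15+15+15+15+0+15+15+15 = 105 nurse-hours, leaving 170.
Highest care index per hour first: Neuro 30 > Psych 22 > Maternity 15 > Ortho 14 > ICU 12 > Rehab 5 > Onc 4 > Peds 2.
Give Neuro 65 more to hit its cap of 80 — 105 left.
Psych: +35 to 35 (cap) — 70 left.
Maternity takes 45 more to reach its cap of 60 — 25 left.
Give Ortho 25 more to hit its cap of 40 — 0 left.
Total = 30×80 + 12×15 + 15×60 + 14×40 + 22×35 + 2×15 + 4×15 + 5×15 = 4975.

4975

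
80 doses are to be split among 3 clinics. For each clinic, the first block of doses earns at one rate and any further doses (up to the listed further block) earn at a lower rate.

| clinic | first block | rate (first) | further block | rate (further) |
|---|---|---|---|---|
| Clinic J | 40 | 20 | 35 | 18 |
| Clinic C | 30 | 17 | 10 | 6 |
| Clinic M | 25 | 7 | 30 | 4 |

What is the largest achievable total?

Order all 6 blocks by rate: Clinic J/T1 20 > Clinic J/T2 18 > Clinic C/T1 17 > Clinic M/T1 7 > Clinic C/T2 6 > Clinic M/T2 4.
Fill Clinic J T1 block (40 at 20) → 40 left.
Fill Clinic J T2 block (35 at 18) → 5 left.
Clinic C/T1: +5 of 30 at 17; pool empty.
Total = 20×40 + 18×35 + 17×5 = 1515.

1515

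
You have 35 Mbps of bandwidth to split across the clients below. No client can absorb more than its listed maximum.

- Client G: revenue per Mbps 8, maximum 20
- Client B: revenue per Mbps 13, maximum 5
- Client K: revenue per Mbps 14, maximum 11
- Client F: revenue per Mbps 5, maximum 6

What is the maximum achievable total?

371

Rank by revenue per Mbps: Client K 14 > Client B 13 > Client G 8 > Client F 5.
Client K: +11 to 11 (cap) ; 24 left.
Give Client B 5 to hit its cap of 5 ; 19 left.
Only 19 left; Client G takes them to reach 19.
Total = 8×19 + 13×5 + 14×11 = 371.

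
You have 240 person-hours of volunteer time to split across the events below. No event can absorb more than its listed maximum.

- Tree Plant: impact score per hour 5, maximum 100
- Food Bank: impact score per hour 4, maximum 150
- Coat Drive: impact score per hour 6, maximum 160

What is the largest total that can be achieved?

1360

Order the events by impact score per hour: Coat Drive 6 > Tree Plant 5 > Food Bank 4.
Coat Drive: +160 to 160 (cap) — 80 left.
Tree Plant has room for 100 but only 80 remain, so it gets 80.
Total = 5×80 + 6×160 = 1360.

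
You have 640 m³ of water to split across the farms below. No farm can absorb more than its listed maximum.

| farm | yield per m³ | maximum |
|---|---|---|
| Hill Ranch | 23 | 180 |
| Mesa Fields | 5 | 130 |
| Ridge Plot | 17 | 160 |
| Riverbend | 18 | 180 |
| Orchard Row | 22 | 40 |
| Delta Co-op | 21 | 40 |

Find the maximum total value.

Rank by yield per m³: Hill Ranch 23 > Orchard Row 22 > Delta Co-op 21 > Riverbend 18 > Ridge Plot 17 > Mesa Fields 5.
Hill Ranch takes 180 to reach its cap of 180 — 460 left.
Give Orchard Row 40 to hit its cap of 40 — 420 left.
Delta Co-op: +40 to 40 (cap) — 380 left.
Give Riverbend 180 to hit its cap of 180 — 200 left.
Ridge Plot takes 160 to reach its cap of 160 — 40 left.
Mesa Fields has room for 130 but only 40 remain, so it gets 40.
Total = 23×180 + 5×40 + 17×160 + 18×180 + 22×40 + 21×40 = 12020.

12020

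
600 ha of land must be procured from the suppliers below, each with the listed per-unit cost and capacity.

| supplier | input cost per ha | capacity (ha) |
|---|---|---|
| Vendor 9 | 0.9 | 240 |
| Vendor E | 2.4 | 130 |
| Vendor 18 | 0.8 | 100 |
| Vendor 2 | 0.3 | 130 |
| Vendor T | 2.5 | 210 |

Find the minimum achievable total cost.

647

Use suppliers in increasing cost order.
Take 130 from Vendor 2 at 0.3 — need 470 more.
Vendor 18 (0.8): use full 100 — 370 ha to go.
Vendor 9 (0.9): use full 240 — 130 ha to go.
Vendor E at 2.4: take all 130 ha — 0 still needed.
Vendor T: unused.
Cost = 130×0.3 + 100×0.8 + 240×0.9 + 130×2.4 = 647.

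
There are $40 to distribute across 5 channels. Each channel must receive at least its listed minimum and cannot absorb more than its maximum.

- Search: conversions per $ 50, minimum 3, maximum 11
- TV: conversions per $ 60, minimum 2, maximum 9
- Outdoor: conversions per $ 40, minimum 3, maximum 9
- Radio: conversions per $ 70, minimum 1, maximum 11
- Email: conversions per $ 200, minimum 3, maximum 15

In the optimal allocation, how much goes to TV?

Meeting every minimum uses 3+2+3+1+3 = 12 $, leaving 28.
Highest conversions per $ first: Email 200 > Radio 70 > TV 60 > Search 50 > Outdoor 40.
Give Email 12 more to hit its cap of 15 → 16 left.
Radio: +10 to 11 (cap) → 6 left.
TV: +6 (room for 7) → 8. Pool exhausted.

8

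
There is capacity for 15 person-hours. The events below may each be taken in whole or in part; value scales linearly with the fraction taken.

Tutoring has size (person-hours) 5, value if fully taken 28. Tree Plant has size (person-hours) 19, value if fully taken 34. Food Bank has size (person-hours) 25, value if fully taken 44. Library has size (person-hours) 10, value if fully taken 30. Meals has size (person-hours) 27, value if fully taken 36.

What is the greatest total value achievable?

Sort by value density: Tutoring 28/5≈5.6, Library 30/10≈3, Tree Plant 34/19≈1.79, Food Bank 44/25≈1.76, Meals 36/27≈1.33.
All 5 person-hours of Tutoring fit (value 28) ; 10 remain.
All 10 person-hours of Library fit (value 30) ; 0 remain.
Total value = 58.

58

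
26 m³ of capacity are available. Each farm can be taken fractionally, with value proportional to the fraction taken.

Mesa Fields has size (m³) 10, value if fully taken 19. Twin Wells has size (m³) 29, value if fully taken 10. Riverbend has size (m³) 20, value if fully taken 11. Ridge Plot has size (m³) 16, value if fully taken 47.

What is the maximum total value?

66

Best value per unit of size first: Ridge Plot 47/16≈2.94, Mesa Fields 19/10≈1.9, Riverbend 11/20≈0.55, Twin Wells 10/29≈0.345.
All 16 m³ of Ridge Plot fit (value 47) — 10 remain.
Take all of Mesa Fields (10 m³, value 19) — 0 m³ left.
Total value = 66.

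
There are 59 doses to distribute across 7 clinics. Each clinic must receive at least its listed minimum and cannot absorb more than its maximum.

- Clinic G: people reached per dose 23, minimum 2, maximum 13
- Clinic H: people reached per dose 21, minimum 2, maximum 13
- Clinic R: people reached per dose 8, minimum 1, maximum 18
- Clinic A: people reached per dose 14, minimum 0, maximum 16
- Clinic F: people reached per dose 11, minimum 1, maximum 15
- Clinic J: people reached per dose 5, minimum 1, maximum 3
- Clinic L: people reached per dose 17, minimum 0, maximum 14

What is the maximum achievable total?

1058

Meeting every minimum uses 2+2+1+0+1+1+0 = 7 doses, leaving 52.
Rank by people reached per dose: Clinic G 23 > Clinic H 21 > Clinic L 17 > Clinic A 14 > Clinic F 11 > Clinic R 8 > Clinic J 5.
Clinic G: +11 to 13 (cap) ; 41 left.
Clinic H: +11 to 13 (cap) ; 30 left.
Clinic L: +14 to 14 (cap) ; 16 left.
Clinic A: +16 to 16 (cap) ; 0 left.
Total = 23×13 + 21×13 + 8×1 + 14×16 + 11×1 + 5×1 + 17×14 = 1058.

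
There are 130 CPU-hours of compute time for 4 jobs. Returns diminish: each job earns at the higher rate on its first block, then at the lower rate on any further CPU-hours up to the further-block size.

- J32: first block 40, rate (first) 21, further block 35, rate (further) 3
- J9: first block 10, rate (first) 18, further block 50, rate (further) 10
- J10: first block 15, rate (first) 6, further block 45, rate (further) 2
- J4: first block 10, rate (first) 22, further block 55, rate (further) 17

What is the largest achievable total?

Rank every tier by rate: J4/T1 22 > J32/T1 21 > J9/T1 18 > J4/T2 17 > J9/T2 10 > J10/T1 6 > J32/T2 3 > J10/T2 2.
J4 T1 at 22: fill all 10 — 120 left.
Fill J32 T1 block (40 at 21) — 80 left.
J9/T1 (18): +10 — 70 left.
J4 T2 at 17: fill all 55 — 15 left.
J9/T2: +15 of 50 at 10; pool empty.
Total = 22×10 + 21×40 + 18×10 + 17×55 + 10×15 = 2325.

2325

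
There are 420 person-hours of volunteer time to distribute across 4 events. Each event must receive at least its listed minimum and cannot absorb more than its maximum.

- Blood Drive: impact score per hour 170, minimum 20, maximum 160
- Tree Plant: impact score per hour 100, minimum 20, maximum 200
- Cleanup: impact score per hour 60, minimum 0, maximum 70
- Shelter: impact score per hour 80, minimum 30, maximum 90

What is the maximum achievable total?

Meeting every minimum uses 20+20+0+30 = 70 person-hours, leaving 350.
Order the events by impact score per hour: Blood Drive 170 > Tree Plant 100 > Shelter 80 > Cleanup 60.
Blood Drive takes 140 more to reach its cap of 160 → 210 left.
Give Tree Plant 180 more to hit its cap of 200 → 30 left.
Shelter has room for 60 more but only 30 remain, so it gets 60.
Total = 170×160 + 100×200 + 80×60 = 52000.

52000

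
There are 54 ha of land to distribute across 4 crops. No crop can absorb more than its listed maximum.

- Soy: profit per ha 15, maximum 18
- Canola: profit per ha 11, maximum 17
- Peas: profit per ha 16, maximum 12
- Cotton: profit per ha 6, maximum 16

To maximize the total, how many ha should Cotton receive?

7

Order the crops by profit per ha: Peas 16 > Soy 15 > Canola 11 > Cotton 6.
Give Peas 12 to hit its cap of 12 ; 42 left.
Soy takes 18 to reach its cap of 18 ; 24 left.
Give Canola 17 to hit its cap of 17 ; 7 left.
Cotton: +7 (room for 16) → 7. Pool exhausted.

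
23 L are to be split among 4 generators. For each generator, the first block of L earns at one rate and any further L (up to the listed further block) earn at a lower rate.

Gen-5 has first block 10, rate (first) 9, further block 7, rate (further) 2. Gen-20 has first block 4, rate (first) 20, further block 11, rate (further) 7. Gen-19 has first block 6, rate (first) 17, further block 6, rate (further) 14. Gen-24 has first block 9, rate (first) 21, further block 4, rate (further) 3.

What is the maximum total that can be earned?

Rank every tier by rate: Gen-24/T1 21 > Gen-20/T1 20 > Gen-19/T1 17 > Gen-19/T2 14 > Gen-5/T1 9 > Gen-20/T2 7 > Gen-24/T2 3 > Gen-5/T2 2.
Gen-24 T1 at 21: fill all 9 → 14 left.
Fill Gen-20 T1 block (4 at 20) → 10 left.
Gen-19/T1 (17): +6 → 4 left.
Gen-19 T2 at 14: only 4 left, fill 4.
Total = 21×9 + 20×4 + 17×6 + 14×4 = 427.

427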